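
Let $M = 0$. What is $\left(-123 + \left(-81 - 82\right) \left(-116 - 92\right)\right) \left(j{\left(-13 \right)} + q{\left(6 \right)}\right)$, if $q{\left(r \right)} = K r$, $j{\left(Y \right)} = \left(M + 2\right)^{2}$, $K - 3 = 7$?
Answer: $2161984$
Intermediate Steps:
$K = 10$ ($K = 3 + 7 = 10$)
$j{\left(Y \right)} = 4$ ($j{\left(Y \right)} = \left(0 + 2\right)^{2} = 2^{2} = 4$)
$q{\left(r \right)} = 10 r$
$\left(-123 + \left(-81 - 82\right) \left(-116 - 92\right)\right) \left(j{\left(-13 \right)} + q{\left(6 \right)}\right) = \left(-123 + \left(-81 - 82\right) \left(-116 - 92\right)\right) \left(4 + 10 \cdot 6\right) = \left(-123 - -33904\right) \left(4 + 60\right) = \left(-123 + 33904\right) 64 = 33781 \cdot 64 = 2161984$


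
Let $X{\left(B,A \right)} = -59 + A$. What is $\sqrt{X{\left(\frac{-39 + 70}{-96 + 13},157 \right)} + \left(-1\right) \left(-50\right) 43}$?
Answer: $2 \sqrt{562} \approx 47.413$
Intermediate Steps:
$\sqrt{X{\left(\frac{-39 + 70}{-96 + 13},157 \right)} + \left(-1\right) \left(-50\right) 43} = \sqrt{\left(-59 + 157\right) + \left(-1\right) \left(-50\right) 43} = \sqrt{98 + 50 \cdot 43} = \sqrt{98 + 2150} = \sqrt{2248} = 2 \sqrt{562}$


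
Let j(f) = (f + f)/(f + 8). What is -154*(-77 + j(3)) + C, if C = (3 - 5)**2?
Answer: 11778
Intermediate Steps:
C = 4 (C = (-2)**2 = 4)
j(f) = 2*f/(8 + f) (j(f) = (2*f)/(8 + f) = 2*f/(8 + f))
-154*(-77 + j(3)) + C = -154*(-77 + 2*3/(8 + 3)) + 4 = -154*(-77 + 2*3/11) + 4 = -154*(-77 + 2*3*(1/11)) + 4 = -154*(-77 + 6/11) + 4 = -154*(-841/11) + 4 = 11774 + 4 = 11778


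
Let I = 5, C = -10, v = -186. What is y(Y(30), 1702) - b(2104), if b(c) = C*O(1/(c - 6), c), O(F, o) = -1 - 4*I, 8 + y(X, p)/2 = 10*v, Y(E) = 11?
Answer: -3946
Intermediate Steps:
y(X, p) = -3736 (y(X, p) = -16 + 2*(10*(-186)) = -16 + 2*(-1860) = -16 - 3720 = -3736)
O(F, o) = -21 (O(F, o) = -1 - 4*5 = -1 - 20 = -21)
b(c) = 210 (b(c) = -10*(-21) = 210)
y(Y(30), 1702) - b(2104) = -3736 - 1*210 = -3736 - 210 = -3946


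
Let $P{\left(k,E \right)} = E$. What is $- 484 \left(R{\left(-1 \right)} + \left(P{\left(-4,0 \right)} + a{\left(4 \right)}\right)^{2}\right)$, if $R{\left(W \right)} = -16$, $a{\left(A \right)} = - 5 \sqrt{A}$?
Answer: $-40656$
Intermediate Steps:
$- 484 \left(R{\left(-1 \right)} + \left(P{\left(-4,0 \right)} + a{\left(4 \right)}\right)^{2}\right) = - 484 \left(-16 + \left(0 - 5 \sqrt{4}\right)^{2}\right) = - 484 \left(-16 + \left(0 - 10\right)^{2}\right) = - 484 \left(-16 + \left(-10\right)^{2}\right) = - 484 \left(-16 + 100\right) = \left(-484\right) 84 = -40656$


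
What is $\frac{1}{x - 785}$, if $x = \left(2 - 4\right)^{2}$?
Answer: $- \frac{1}{781} \approx -0.0012804$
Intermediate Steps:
$x = 4$ ($x = \left(-2\right)^{2} = 4$)
$\frac{1}{x - 785} = \frac{1}{4 - 785} = \frac{1}{-781} = - \frac{1}{781}$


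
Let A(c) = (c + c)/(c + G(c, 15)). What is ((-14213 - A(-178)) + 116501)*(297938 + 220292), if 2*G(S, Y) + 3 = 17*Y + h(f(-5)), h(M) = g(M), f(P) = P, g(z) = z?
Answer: 5777580436400/109 ≈ 5.3005e+10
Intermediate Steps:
h(M) = M
G(S, Y) = -4 + 17*Y/2 (G(S, Y) = -3/2 + (17*Y - 5)/2 = -3/2 + (-5 + 17*Y)/2 = -3/2 + (-5/2 + 17*Y/2) = -4 + 17*Y/2)
A(c) = 2*c/(247/2 + c) (A(c) = (c + c)/(c + (-4 + (17/2)*15)) = (2*c)/(c + (-4 + 255/2)) = (2*c)/(c + 247/2) = (2*c)/(247/2 + c) = 2*c/(247/2 + c))
((-14213 - A(-178)) + 116501)*(297938 + 220292) = ((-14213 - 4*(-178)/(247 + 2*(-178))) + 116501)*(297938 + 220292) = ((-14213 - 4*(-178)/(247 - 356)) + 116501)*518230 = ((-14213 - 4*(-178)/(-109)) + 116501)*518230 = ((-14213 - 4*(-178)*(-1)/109) + 116501)*518230 = ((-14213 - 1*712/109) + 116501)*518230 = ((-14213 - 712/109) + 116501)*518230 = (-1549929/109 + 116501)*518230 = (11148680/109)*518230 = 5777580436400/109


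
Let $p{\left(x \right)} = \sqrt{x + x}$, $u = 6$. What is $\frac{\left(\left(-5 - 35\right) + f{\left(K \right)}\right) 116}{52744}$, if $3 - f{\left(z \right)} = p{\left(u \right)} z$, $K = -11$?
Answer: $- \frac{1073}{13186} + \frac{319 \sqrt{3}}{6593} \approx 0.0024305$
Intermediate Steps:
$p{\left(x \right)} = \sqrt{2} \sqrt{x}$ ($p{\left(x \right)} = \sqrt{2 x} = \sqrt{2} \sqrt{x}$)
$f{\left(z \right)} = 3 - 2 z \sqrt{3}$ ($f{\left(z \right)} = 3 - \sqrt{2} \sqrt{6} z = 3 - 2 \sqrt{3} z = 3 - 2 z \sqrt{3}$)
$\frac{\left(\left(-5 - 35\right) + f{\left(K \right)}\right) 116}{52744} = \frac{\left(\left(-5 - 35\right) - \left(-3 - 22 \sqrt{3}\right)\right) 116}{52744} = \left(\left(-5 - 35\right) + \left(3 + 22 \sqrt{3}\right)\right) 116 \cdot \frac{1}{52744} = \left(-40 + \left(3 + 22 \sqrt{3}\right)\right) 116 \cdot \frac{1}{52744} = \left(-37 + 22 \sqrt{3}\right) 116 \cdot \frac{1}{52744} = \left(-4292 + 2552 \sqrt{3}\right) \frac{1}{52744} = - \frac{1073}{13186} + \frac{319 \sqrt{3}}{6593}$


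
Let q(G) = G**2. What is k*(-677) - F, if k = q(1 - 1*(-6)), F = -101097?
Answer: 67924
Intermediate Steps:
k = 49 (k = (1 - 1*(-6))**2 = (1 + 6)**2 = 7**2 = 49)
k*(-677) - F = 49*(-677) - 1*(-101097) = -33173 + 101097 = 67924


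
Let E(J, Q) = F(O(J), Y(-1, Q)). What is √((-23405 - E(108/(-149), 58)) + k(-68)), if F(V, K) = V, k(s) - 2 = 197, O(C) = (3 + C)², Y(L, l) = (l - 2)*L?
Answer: I*√515311327/149 ≈ 152.35*I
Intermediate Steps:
Y(L, l) = L*(-2 + l) (Y(L, l) = (-2 + l)*L = L*(-2 + l))
k(s) = 199 (k(s) = 2 + 197 = 199)
E(J, Q) = (3 + J)²
√((-23405 - E(108/(-149), 58)) + k(-68)) = √((-23405 - (3 + 108/(-149))²) + 199) = √((-23405 - (3 + 108*(-1/149))²) + 199) = √((-23405 - (3 - 108/149)²) + 199) = √((-23405 - (339/149)²) + 199) = √((-23405 - 1*114921/22201) + 199) = √((-23405 - 114921/22201) + 199) = √(-519729326/22201 + 199) = √(-515311327/22201) = I*√515311327/149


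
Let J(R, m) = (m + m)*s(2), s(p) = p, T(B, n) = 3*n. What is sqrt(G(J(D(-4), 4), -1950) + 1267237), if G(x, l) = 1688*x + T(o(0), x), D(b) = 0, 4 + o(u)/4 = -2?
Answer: sqrt(1294293) ≈ 1137.7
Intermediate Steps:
o(u) = -24 (o(u) = -16 + 4*(-2) = -16 - 8 = -24)
J(R, m) = 4*m (J(R, m) = (m + m)*2 = (2*m)*2 = 4*m)
G(x, l) = 1691*x (G(x, l) = 1688*x + 3*x = 1691*x)
sqrt(G(J(D(-4), 4), -1950) + 1267237) = sqrt(1691*(4*4) + 1267237) = sqrt(1691*16 + 1267237) = sqrt(27056 + 1267237) = sqrt(1294293)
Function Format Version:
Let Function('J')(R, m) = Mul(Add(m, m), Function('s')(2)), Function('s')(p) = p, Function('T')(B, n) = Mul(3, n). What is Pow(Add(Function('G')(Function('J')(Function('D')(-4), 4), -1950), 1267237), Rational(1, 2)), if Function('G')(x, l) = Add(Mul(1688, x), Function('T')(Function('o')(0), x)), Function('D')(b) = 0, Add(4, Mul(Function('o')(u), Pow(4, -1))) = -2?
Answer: Pow(1294293, Rational(1, 2)) ≈ 1137.7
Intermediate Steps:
Function('o')(u) = -24 (Function('o')(u) = Add(-16, Mul(4, -2)) = Add(-16, -8) = -24)
Function('J')(R, m) = Mul(4, m) (Function('J')(R, m) = Mul(Add(m, m), 2) = Mul(Mul(2, m), 2) = Mul(4, m))
Function('G')(x, l) = Mul(1691, x) (Function('G')(x, l) = Add(Mul(1688, x), Mul(3, x)) = Mul(1691, x))
Pow(Add(Function('G')(Function('J')(Function('D')(-4), 4), -1950), 1267237), Rational(1, 2)) = Pow(Add(Mul(1691, Mul(4, 4)), 1267237), Rational(1, 2)) = Pow(Add(Mul(1691, 16), 1267237), Rational(1, 2)) = Pow(Add(27056, 1267237), Rational(1, 2)) = Pow(1294293, Rational(1, 2))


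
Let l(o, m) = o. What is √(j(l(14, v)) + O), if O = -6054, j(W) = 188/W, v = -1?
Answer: 62*I*√77/7 ≈ 77.721*I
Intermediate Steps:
√(j(l(14, v)) + O) = √(188/14 - 6054) = √(188*(1/14) - 6054) = √(94/7 - 6054) = √(-42284/7) = 62*I*√77/7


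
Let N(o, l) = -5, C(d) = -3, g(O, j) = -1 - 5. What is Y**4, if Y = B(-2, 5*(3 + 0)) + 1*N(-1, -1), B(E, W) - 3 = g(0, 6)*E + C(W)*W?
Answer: 1500625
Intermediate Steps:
g(O, j) = -6
B(E, W) = 3 - 6*E - 3*W (B(E, W) = 3 + (-6*E - 3*W) = 3 - 6*E - 3*W)
Y = -35 (Y = (3 - 6*(-2) - 15*(3 + 0)) + 1*(-5) = (3 + 12 - 15*3) - 5 = (3 + 12 - 3*15) - 5 = (3 + 12 - 45) - 5 = -30 - 5 = -35)
Y**4 = (-35)**4 = 1500625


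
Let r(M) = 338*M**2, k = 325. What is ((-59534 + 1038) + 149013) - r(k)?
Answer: -35610733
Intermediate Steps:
((-59534 + 1038) + 149013) - r(k) = ((-59534 + 1038) + 149013) - 338*325**2 = (-58496 + 149013) - 338*105625 = 90517 - 1*35701250 = 90517 - 35701250 = -35610733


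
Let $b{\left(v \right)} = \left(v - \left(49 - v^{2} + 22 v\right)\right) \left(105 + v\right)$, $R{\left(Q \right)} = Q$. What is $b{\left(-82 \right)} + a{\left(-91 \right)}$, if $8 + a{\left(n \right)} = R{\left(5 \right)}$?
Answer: $193128$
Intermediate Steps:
$a{\left(n \right)} = -3$ ($a{\left(n \right)} = -8 + 5 = -3$)
$b{\left(v \right)} = \left(105 + v\right) \left(-49 + v^{2} - 21 v\right)$ ($b{\left(v \right)} = \left(v - \left(49 - v^{2} + 22 v\right)\right) \left(105 + v\right) = \left(-49 + v^{2} - 21 v\right) \left(105 + v\right) = \left(105 + v\right) \left(-49 + v^{2} - 21 v\right)$)
$b{\left(-82 \right)} + a{\left(-91 \right)} = \left(-5145 + \left(-82\right)^{3} - -184828 + 84 \left(-82\right)^{2}\right) - 3 = \left(-5145 - 551368 + 184828 + 84 \cdot 6724\right) - 3 = \left(-5145 - 551368 + 184828 + 564816\right) - 3 = 193131 - 3 = 193128$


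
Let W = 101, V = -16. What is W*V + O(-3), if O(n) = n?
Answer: -1619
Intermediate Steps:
W*V + O(-3) = 101*(-16) - 3 = -1616 - 3 = -1619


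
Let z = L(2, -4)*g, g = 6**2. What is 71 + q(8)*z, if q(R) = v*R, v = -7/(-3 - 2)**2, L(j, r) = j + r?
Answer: 5807/25 ≈ 232.28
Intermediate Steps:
g = 36
v = -7/25 (v = -7/((-5)**2) = -7/25 ≈ -0.28000)
q(R) = -7*R/25
z = -72 (z = (2 - 4)*36 = -2*36 = -72)
71 + q(8)*z = 71 - 7/25*8*(-72) = 71 - 56/25*(-72) = 71 + 4032/25 = 5807/25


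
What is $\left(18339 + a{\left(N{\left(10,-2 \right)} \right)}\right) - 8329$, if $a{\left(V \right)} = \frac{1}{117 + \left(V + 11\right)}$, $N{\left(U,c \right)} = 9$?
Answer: $\frac{1371371}{137} \approx 10010.0$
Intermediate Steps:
$a{\left(V \right)} = \frac{1}{128 + V}$ ($a{\left(V \right)} = \frac{1}{117 + \left(11 + V\right)} = \frac{1}{128 + V}$)
$\left(18339 + a{\left(N{\left(10,-2 \right)} \right)}\right) - 8329 = \left(18339 + \frac{1}{128 + 9}\right) - 8329 = \left(18339 + \frac{1}{137}\right) - 8329 = \frac{2512444}{137} - 8329 = \frac{1371371}{137}$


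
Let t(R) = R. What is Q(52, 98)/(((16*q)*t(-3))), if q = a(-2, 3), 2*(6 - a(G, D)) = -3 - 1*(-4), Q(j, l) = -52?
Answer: 13/66 ≈ 0.19697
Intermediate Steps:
a(G, D) = 11/2 (a(G, D) = 6 - (-3 - 1*(-4))/2 = 6 - (-3 + 4)/2 = 6 - 1/2*1 = 6 - 1/2 = 11/2)
q = 11/2 ≈ 5.5000
Q(52, 98)/(((16*q)*t(-3))) = -52/((16*(11/2))*(-3)) = -52/(88*(-3)) = -52/(-264) = -52*(-1/264) = 13/66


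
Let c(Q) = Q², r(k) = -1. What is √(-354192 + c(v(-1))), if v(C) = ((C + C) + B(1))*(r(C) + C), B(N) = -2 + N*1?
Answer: 2*I*√88539 ≈ 595.11*I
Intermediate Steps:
B(N) = -2 + N
v(C) = (-1 + C)*(-1 + 2*C) (v(C) = ((C + C) + (-2 + 1))*(-1 + C) = (2*C - 1)*(-1 + C) = (-1 + 2*C)*(-1 + C) = (-1 + C)*(-1 + 2*C))
√(-354192 + c(v(-1))) = √(-354192 + (1 - 3*(-1) + 2*(-1)²)²) = √(-354192 + (1 + 3 + 2*1)²) = √(-354192 + (1 + 3 + 2)²) = √(-354192 + 6²) = √(-354192 + 36) = √(-354156) = 2*I*√88539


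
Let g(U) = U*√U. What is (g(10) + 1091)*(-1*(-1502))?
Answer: 1638682 + 15020*√10 ≈ 1.6862e+6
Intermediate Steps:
g(U) = U^(3/2)
(g(10) + 1091)*(-1*(-1502)) = (10^(3/2) + 1091)*(-1*(-1502)) = (10*√10 + 1091)*1502 = (1091 + 10*√10)*1502 = 1638682 + 15020*√10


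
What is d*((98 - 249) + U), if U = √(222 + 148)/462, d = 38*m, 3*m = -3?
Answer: 5738 - 19*√370/231 ≈ 5736.4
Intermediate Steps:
m = -1 (m = (⅓)*(-3) = -1)
d = -38 (d = 38*(-1) = -38)
U = √370/462 (U = √370*(1/462) = √370/462 ≈ 0.041635)
d*((98 - 249) + U) = -38*((98 - 249) + √370/462) = -38*(-151 + √370/462) = 5738 - 19*√370/231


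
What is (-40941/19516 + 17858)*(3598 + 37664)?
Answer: 7189403961597/9758 ≈ 7.3677e+8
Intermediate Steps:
(-40941/19516 + 17858)*(3598 + 37664) = (-40941*1/19516 + 17858)*41262 = (-40941/19516 + 17858)*41262 = (348475787/19516)*41262 = 7189403961597/9758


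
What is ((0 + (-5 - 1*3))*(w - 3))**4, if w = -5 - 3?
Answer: 59969536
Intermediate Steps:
w = -8
((0 + (-5 - 1*3))*(w - 3))**4 = ((0 + (-5 - 1*3))*(-8 - 3))**4 = ((0 + (-5 - 3))*(-11))**4 = ((0 - 8)*(-11))**4 = (-8*(-11))**4 = 88**4 = 59969536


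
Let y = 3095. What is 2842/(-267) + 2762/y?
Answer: -8058536/826365 ≈ -9.7518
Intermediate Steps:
2842/(-267) + 2762/y = 2842/(-267) + 2762/3095 = 2842*(-1/267) + 2762*(1/3095) = -2842/267 + 2762/3095 = -8058536/826365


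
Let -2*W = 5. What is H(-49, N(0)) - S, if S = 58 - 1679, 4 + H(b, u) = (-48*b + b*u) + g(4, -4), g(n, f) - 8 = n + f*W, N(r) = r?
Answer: 3991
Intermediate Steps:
W = -5/2 (W = -½*5 = -5/2 ≈ -2.5000)
g(n, f) = 8 + n - 5*f/2 (g(n, f) = 8 + (n + f*(-5/2)) = 8 + (n - 5*f/2) = 8 + n - 5*f/2)
H(b, u) = 18 - 48*b + b*u (H(b, u) = -4 + ((-48*b + b*u) + (8 + 4 - 5/2*(-4))) = -4 + ((-48*b + b*u) + (8 + 4 + 10)) = -4 + ((-48*b + b*u) + 22) = -4 + (22 - 48*b + b*u) = 18 - 48*b + b*u)
S = -1621
H(-49, N(0)) - S = (18 - 48*(-49) - 49*0) - 1*(-1621) = (18 + 2352 + 0) + 1621 = 2370 + 1621 = 3991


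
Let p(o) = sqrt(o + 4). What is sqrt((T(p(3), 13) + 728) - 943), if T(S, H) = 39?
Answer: 4*I*sqrt(11) ≈ 13.266*I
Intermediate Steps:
p(o) = sqrt(4 + o)
sqrt((T(p(3), 13) + 728) - 943) = sqrt((39 + 728) - 943) = sqrt(767 - 943) = sqrt(-176) = 4*I*sqrt(11)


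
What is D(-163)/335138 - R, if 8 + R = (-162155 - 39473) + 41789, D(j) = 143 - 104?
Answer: 53570803925/335138 ≈ 1.5985e+5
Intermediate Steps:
D(j) = 39
R = -159847 (R = -8 + ((-162155 - 39473) + 41789) = -8 + (-201628 + 41789) = -8 - 159839 = -159847)
D(-163)/335138 - R = 39/335138 - 1*(-159847) = 39*(1/335138) + 159847 = 39/335138 + 159847 = 53570803925/335138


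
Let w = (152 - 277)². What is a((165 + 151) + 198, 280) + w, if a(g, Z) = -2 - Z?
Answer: 15343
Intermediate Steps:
w = 15625 (w = (-125)² = 15625)
a((165 + 151) + 198, 280) + w = (-2 - 1*280) + 15625 = (-2 - 280) + 15625 = -282 + 15625 = 15343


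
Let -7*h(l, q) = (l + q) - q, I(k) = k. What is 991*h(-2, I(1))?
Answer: 1982/7 ≈ 283.14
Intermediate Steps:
h(l, q) = -l/7 (h(l, q) = -((l + q) - q)/7 = -l/7)
991*h(-2, I(1)) = 991*(-⅐*(-2)) = 991*(2/7) = 1982/7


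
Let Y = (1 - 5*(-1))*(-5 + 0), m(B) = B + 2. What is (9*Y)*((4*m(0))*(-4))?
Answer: 8640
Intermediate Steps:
m(B) = 2 + B
Y = -30 (Y = (1 + 5)*(-5) = 6*(-5) = -30)
(9*Y)*((4*m(0))*(-4)) = (9*(-30))*((4*(2 + 0))*(-4)) = -270*4*2*(-4) = -2160*(-4) = -270*(-32) = 8640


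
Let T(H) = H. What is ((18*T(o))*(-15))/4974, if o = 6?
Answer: -270/829 ≈ -0.32569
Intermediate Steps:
((18*T(o))*(-15))/4974 = ((18*6)*(-15))/4974 = (108*(-15))*(1/4974) = -1620*1/4974 = -270/829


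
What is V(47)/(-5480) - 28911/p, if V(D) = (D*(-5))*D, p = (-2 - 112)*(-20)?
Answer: -555207/52060 ≈ -10.665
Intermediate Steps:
p = 2280 (p = -114*(-20) = 2280)
V(D) = -5*D² (V(D) = (-5*D)*D = -5*D²)
V(47)/(-5480) - 28911/p = -5*47²/(-5480) - 28911/2280 = -5*2209*(-1/5480) - 28911*1/2280 = -11045*(-1/5480) - 9637/760 = 2209/1096 - 9637/760 = -555207/52060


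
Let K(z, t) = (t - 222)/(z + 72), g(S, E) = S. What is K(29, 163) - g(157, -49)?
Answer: -15916/101 ≈ -157.58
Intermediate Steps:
K(z, t) = (-222 + t)/(72 + z)
K(29, 163) - g(157, -49) = (-222 + 163)/(72 + 29) - 1*157 = -59/101 - 157 = -15916/101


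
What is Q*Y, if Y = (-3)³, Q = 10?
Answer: -270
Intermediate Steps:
Y = -27
Q*Y = 10*(-27) = -270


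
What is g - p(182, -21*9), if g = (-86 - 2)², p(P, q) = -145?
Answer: 7889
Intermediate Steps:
g = 7744 (g = (-88)² = 7744)
g - p(182, -21*9) = 7744 - 1*(-145) = 7744 + 145 = 7889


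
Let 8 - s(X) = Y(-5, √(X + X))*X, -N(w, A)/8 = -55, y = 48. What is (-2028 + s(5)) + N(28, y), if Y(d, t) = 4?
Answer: -1600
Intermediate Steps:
N(w, A) = 440 (N(w, A) = -8*(-55) = 440)
s(X) = 8 - 4*X
(-2028 + s(5)) + N(28, y) = (-2028 + (8 - 4*5)) + 440 = (-2028 + (8 - 20)) + 440 = (-2028 - 12) + 440 = -2040 + 440 = -1600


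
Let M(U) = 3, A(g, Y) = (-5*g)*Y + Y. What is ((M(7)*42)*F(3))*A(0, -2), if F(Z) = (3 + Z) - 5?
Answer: -252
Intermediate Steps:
F(Z) = -2 + Z
A(g, Y) = Y - 5*Y*g (A(g, Y) = -5*Y*g + Y = Y - 5*Y*g)
((M(7)*42)*F(3))*A(0, -2) = ((3*42)*(-2 + 3))*(-2*(1 - 5*0)) = (126*1)*(-2*(1 + 0)) = 126*(-2*1) = 126*(-2) = -252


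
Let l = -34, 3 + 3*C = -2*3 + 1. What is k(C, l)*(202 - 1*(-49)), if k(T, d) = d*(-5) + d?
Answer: 34136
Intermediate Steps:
C = -8/3 (C = -1 + (-2*3 + 1)/3 = -1 + (-6 + 1)/3 = -1 + (⅓)*(-5) = -1 - 5/3 = -8/3 ≈ -2.6667)
k(T, d) = -4*d (k(T, d) = -5*d + d = -4*d)
k(C, l)*(202 - 1*(-49)) = (-4*(-34))*(202 - 1*(-49)) = 136*(202 + 49) = 136*251 = 34136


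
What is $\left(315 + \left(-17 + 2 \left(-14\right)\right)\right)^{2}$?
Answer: $72900$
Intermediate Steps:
$\left(315 + \left(-17 + 2 \left(-14\right)\right)\right)^{2} = \left(315 - 45\right)^{2} = 270^{2} = 72900$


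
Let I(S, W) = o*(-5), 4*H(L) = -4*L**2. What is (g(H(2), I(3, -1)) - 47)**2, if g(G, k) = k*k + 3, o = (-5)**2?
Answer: 242767561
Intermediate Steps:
o = 25
H(L) = -L**2 (H(L) = (-4*L**2)/4 = -L**2)
I(S, W) = -125 (I(S, W) = 25*(-5) = -125)
g(G, k) = 3 + k**2 (g(G, k) = k**2 + 3 = 3 + k**2)
(g(H(2), I(3, -1)) - 47)**2 = ((3 + (-125)**2) - 47)**2 = ((3 + 15625) - 47)**2 = (15628 - 47)**2 = 15581**2 = 242767561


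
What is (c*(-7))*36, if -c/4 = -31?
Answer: -31248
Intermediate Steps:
c = 124 (c = -4*(-31) = 124)
(c*(-7))*36 = (124*(-7))*36 = -868*36 = -31248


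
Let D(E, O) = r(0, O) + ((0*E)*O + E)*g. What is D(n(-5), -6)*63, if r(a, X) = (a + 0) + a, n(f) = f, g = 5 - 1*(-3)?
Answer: -2520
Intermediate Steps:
g = 8 (g = 5 + 3 = 8)
r(a, X) = 2*a (r(a, X) = a + a = 2*a)
D(E, O) = 8*E (D(E, O) = 2*0 + ((0*E)*O + E)*8 = 0 + (0*O + E)*8 = 0 + (0 + E)*8 = 0 + E*8 = 0 + 8*E = 8*E)
D(n(-5), -6)*63 = (8*(-5))*63 = -40*63 = -2520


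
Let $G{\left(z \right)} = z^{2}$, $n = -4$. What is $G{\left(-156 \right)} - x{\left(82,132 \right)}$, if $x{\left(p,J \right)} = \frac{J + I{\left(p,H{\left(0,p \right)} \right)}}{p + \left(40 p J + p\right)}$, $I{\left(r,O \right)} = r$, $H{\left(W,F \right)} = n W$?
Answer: $\frac{5270252725}{216562} \approx 24336.0$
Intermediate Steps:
$H{\left(W,F \right)} = - 4 W$
$x{\left(p,J \right)} = \frac{J + p}{2 p + 40 J p}$ ($x{\left(p,J \right)} = \frac{J + p}{p + \left(40 p J + p\right)} = \frac{J + p}{p + \left(40 J p + p\right)} = \frac{J + p}{p + \left(p + 40 J p\right)} = \frac{J + p}{2 p + 40 J p}$)
$G{\left(-156 \right)} - x{\left(82,132 \right)} = \left(-156\right)^{2} - \frac{132 + 82}{2 \cdot 82 \left(1 + 20 \cdot 132\right)} = 24336 - \frac{1}{2} \cdot \frac{1}{82} \frac{1}{1 + 2640} \cdot 214 = 24336 - \frac{1}{2} \cdot \frac{1}{82} \cdot \frac{1}{2641} \cdot 214 = 24336 - \frac{107}{216562} = \frac{5270252725}{216562}$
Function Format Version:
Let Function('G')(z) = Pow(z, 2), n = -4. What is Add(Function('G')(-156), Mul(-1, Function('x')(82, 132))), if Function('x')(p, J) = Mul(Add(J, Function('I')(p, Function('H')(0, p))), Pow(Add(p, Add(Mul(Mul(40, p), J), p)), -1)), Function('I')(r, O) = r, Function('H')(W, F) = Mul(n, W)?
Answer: Rational(5270252725, 216562) ≈ 24336.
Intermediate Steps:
Function('H')(W, F) = Mul(-4, W)
Function('x')(p, J) = Mul(Pow(Add(Mul(2, p), Mul(40, J, p)), -1), Add(J, p)) (Function('x')(p, J) = Mul(Add(J, p), Pow(Add(p, Add(Mul(Mul(40, p), J), p)), -1)) = Mul(Add(J, p), Pow(Add(p, Add(Mul(40, J, p), p)), -1)) = Mul(Add(J, p), Pow(Add(p, Add(p, Mul(40, J, p))), -1)) = Mul(Add(J, p), Pow(Add(Mul(2, p), Mul(40, J, p)), -1)) = Mul(Pow(Add(Mul(2, p), Mul(40, J, p)), -1), Add(J, p)))
Add(Function('G')(-156), Mul(-1, Function('x')(82, 132))) = Add(Pow(-156, 2), Mul(-1, Mul(Rational(1, 2), Pow(82, -1), Pow(Add(1, Mul(20, 132)), -1), Add(132, 82)))) = Add(24336, Mul(-1, Mul(Rational(1, 2), Rational(1, 82), Pow(Add(1, 2640), -1), 214))) = Add(24336, Mul(-1, Mul(Rational(1, 2), Rational(1, 82), Pow(2641, -1), 214))) = Add(24336, Mul(-1, Mul(Rational(1, 2), Rational(1, 82), Rational(1, 2641), 214))) = Add(24336, Mul(-1, Rational(107, 216562))) = Add(24336, Rational(-107, 216562)) = Rational(5270252725, 216562)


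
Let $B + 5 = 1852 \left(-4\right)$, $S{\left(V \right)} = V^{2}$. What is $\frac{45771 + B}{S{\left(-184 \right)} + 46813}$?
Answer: $\frac{38358}{80669} \approx 0.4755$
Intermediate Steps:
$B = -7413$ ($B = -5 + 1852 \left(-4\right) = -5 - 7408 = -7413$)
$\frac{45771 + B}{S{\left(-184 \right)} + 46813} = \frac{45771 - 7413}{\left(-184\right)^{2} + 46813} = \frac{38358}{33856 + 46813} = \frac{38358}{80669}$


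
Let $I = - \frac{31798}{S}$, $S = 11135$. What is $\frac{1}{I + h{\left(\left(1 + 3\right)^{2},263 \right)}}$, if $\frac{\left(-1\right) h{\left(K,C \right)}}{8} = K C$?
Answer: $- \frac{11135}{374880438} \approx -2.9703 \cdot 10^{-5}$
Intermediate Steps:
$I = - \frac{31798}{11135} \approx -2.8557$
$h{\left(K,C \right)} = - 8 C K$ ($h{\left(K,C \right)} = - 8 K C = - 8 C K$)
$\frac{1}{I + h{\left(\left(1 + 3\right)^{2},263 \right)}} = \frac{1}{- \frac{31798}{11135} - 2104 \left(1 + 3\right)^{2}} = \frac{1}{- \frac{31798}{11135} - 2104 \cdot 4^{2}} = \frac{1}{- \frac{31798}{11135} - 2104 \cdot 16} = \frac{1}{- \frac{31798}{11135} - 33664} = \frac{1}{- \frac{374880438}{11135}} = - \frac{11135}{374880438}$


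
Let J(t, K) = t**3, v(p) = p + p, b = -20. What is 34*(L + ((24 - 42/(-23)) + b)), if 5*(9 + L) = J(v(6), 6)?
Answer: 1338886/115 ≈ 11642.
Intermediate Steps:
v(p) = 2*p
L = 1683/5 (L = -9 + (2*6)**3/5 = -9 + (1/5)*12**3 = -9 + (1/5)*1728 = -9 + 1728/5 = 1683/5 ≈ 336.60)
34*(L + ((24 - 42/(-23)) + b)) = 34*(1683/5 + ((24 - 42/(-23)) - 20)) = 34*(1683/5 + ((24 - 42*(-1/23)) - 20)) = 34*(1683/5 + ((24 + 42/23) - 20)) = 34*(1683/5 + (594/23 - 20)) = 34*(1683/5 + 134/23) = 34*(39379/115) = 1338886/115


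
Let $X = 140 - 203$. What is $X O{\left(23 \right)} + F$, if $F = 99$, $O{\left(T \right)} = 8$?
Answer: $-405$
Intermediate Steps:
$X = -63$ ($X = 140 - 203 = -63$)
$X O{\left(23 \right)} + F = \left(-63\right) 8 + 99 = -504 + 99 = -405$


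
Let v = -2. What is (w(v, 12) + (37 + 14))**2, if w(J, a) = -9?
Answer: 1764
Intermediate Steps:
(w(v, 12) + (37 + 14))**2 = (-9 + (37 + 14))**2 = (-9 + 51)**2 = 42**2 = 1764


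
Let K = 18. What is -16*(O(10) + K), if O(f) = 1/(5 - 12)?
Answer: -2000/7 ≈ -285.71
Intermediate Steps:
O(f) = -⅐ (O(f) = 1/(-7) = -⅐)
-16*(O(10) + K) = -16*(-⅐ + 18) = -16*125/7 = -2000/7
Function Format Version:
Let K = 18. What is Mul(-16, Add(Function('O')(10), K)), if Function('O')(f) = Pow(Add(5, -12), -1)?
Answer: Rational(-2000, 7) ≈ -285.71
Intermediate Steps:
Function('O')(f) = Rational(-1, 7) (Function('O')(f) = Pow(-7, -1) = Rational(-1, 7))
Mul(-16, Add(Function('O')(10), K)) = Mul(-16, Add(Rational(-1, 7), 18)) = Mul(-16, Rational(125, 7)) = Rational(-2000, 7)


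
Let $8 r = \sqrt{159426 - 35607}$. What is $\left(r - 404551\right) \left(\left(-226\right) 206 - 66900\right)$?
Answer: $45898738256 - 14182 \sqrt{123819} \approx 4.5894 \cdot 10^{10}$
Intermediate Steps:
$r = \frac{\sqrt{123819}}{8}$ ($r = \frac{\sqrt{159426 - 35607}}{8} = \frac{\sqrt{123819}}{8} \approx 43.985$)
$\left(r - 404551\right) \left(\left(-226\right) 206 - 66900\right) = \left(\frac{\sqrt{123819}}{8} - 404551\right) \left(\left(-226\right) 206 - 66900\right) = \left(-404551 + \frac{\sqrt{123819}}{8}\right) \left(-46556 - 66900\right) = \left(-404551 + \frac{\sqrt{123819}}{8}\right) \left(-113456\right) = 45898738256 - 14182 \sqrt{123819}$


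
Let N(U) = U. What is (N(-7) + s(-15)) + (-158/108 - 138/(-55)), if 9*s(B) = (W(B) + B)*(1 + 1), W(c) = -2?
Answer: -28903/2970 ≈ -9.7316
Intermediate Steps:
s(B) = -4/9 + 2*B/9 (s(B) = ((-2 + B)*(1 + 1))/9 = ((-2 + B)*2)/9 = (-4 + 2*B)/9 = -4/9 + 2*B/9)
(N(-7) + s(-15)) + (-158/108 - 138/(-55)) = (-7 + (-4/9 + (2/9)*(-15))) + (-158/108 - 138/(-55)) = (-7 + (-4/9 - 10/3)) + (-158*1/108 - 138*(-1/55)) = (-7 - 34/9) + (-79/54 + 138/55) = -97/9 + 3107/2970 = -28903/2970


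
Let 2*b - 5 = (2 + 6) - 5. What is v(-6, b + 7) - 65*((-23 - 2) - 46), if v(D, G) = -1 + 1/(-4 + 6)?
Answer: 9229/2 ≈ 4614.5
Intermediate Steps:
b = 4 (b = 5/2 + ((2 + 6) - 5)/2 = 5/2 + (8 - 5)/2 = 5/2 + (½)*3 = 5/2 + 3/2 = 4)
v(D, G) = -½ (v(D, G) = -1 + 1/2 = -1 + ½ = -½)
v(-6, b + 7) - 65*((-23 - 2) - 46) = -½ - 65*((-23 - 2) - 46) = -½ - 65*(-25 - 46) = -½ - 65*(-71) = -½ + 4615 = 9229/2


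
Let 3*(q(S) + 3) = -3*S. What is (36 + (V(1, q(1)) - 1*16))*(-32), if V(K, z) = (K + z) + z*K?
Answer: -416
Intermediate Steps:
q(S) = -3 - S (q(S) = -3 + (-3*S)/3 = -3 - S)
V(K, z) = K + z + K*z (V(K, z) = (K + z) + K*z = K + z + K*z)
(36 + (V(1, q(1)) - 1*16))*(-32) = (36 + ((1 + (-3 - 1*1) + 1*(-3 - 1*1)) - 1*16))*(-32) = (36 + ((1 + (-3 - 1) + 1*(-3 - 1)) - 16))*(-32) = (36 + ((1 - 4 + 1*(-4)) - 16))*(-32) = (36 + ((1 - 4 - 4) - 16))*(-32) = (36 + (-7 - 16))*(-32) = (36 - 23)*(-32) = 13*(-32) = -416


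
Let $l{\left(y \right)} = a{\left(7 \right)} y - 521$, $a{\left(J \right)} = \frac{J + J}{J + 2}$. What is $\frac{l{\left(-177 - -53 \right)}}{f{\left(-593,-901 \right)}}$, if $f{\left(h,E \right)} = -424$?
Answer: $\frac{6425}{3816} \approx 1.6837$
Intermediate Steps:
$a{\left(J \right)} = \frac{2 J}{2 + J}$
$l{\left(y \right)} = -521 + \frac{14 y}{9}$ ($l{\left(y \right)} = 2 \cdot 7 \frac{1}{2 + 7} y - 521 = 2 \cdot 7 \cdot \frac{1}{9} y - 521 = \frac{14 y}{9} - 521 = -521 + \frac{14 y}{9}$)
$\frac{l{\left(-177 - -53 \right)}}{f{\left(-593,-901 \right)}} = \frac{-521 + \frac{14 \left(-177 - -53\right)}{9}}{-424} = \left(-521 + \frac{14 \left(-177 + 53\right)}{9}\right) \left(- \frac{1}{424}\right) = \left(-521 + \frac{14}{9} \left(-124\right)\right) \left(- \frac{1}{424}\right) = \left(-521 - \frac{1736}{9}\right) \left(- \frac{1}{424}\right) = \left(- \frac{6425}{9}\right) \left(- \frac{1}{424}\right) = \frac{6425}{3816}$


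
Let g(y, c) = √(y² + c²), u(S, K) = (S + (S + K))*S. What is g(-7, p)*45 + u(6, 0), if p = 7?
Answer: 72 + 315*√2 ≈ 517.48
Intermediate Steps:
u(S, K) = S*(K + 2*S) (u(S, K) = (S + (K + S))*S = (K + 2*S)*S = S*(K + 2*S))
g(y, c) = √(c² + y²)
g(-7, p)*45 + u(6, 0) = √(7² + (-7)²)*45 + 6*(0 + 2*6) = √(49 + 49)*45 + 6*(0 + 12) = √98*45 + 6*12 = (7*√2)*45 + 72 = 315*√2 + 72 = 72 + 315*√2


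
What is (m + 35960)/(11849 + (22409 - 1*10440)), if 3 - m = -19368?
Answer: 55331/23818 ≈ 2.3231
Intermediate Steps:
m = 19371 (m = 3 - 1*(-19368) = 3 + 19368 = 19371)
(m + 35960)/(11849 + (22409 - 1*10440)) = (19371 + 35960)/(11849 + (22409 - 1*10440)) = 55331/(11849 + (22409 - 10440)) = 55331/(11849 + 11969) = 55331/23818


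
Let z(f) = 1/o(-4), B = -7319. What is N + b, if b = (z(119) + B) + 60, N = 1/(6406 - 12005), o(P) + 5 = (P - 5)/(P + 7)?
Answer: -325150735/44792 ≈ -7259.1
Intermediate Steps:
o(P) = -5 + (-5 + P)/(7 + P) (o(P) = -5 + (P - 5)/(P + 7) = -5 + (-5 + P)/(7 + P))
z(f) = -1/8 (z(f) = 1/(4*(-10 - 1*(-4))/(7 - 4)) = 1/(4*(-10 + 4)/3) = 1/(4*(1/3)*(-6)) = 1/(-8) = -1/8)
N = -1/5599 (N = 1/(-5599) = -1/5599 ≈ -0.00017860)
b = -58073/8 (b = (-1/8 - 7319) + 60 = -58553/8 + 60 = -58073/8 ≈ -7259.1)
N + b = -1/5599 - 58073/8 = -325150735/44792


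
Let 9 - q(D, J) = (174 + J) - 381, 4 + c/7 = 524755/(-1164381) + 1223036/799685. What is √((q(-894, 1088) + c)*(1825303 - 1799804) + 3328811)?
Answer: 2*I*√14571110916189162944843280870/54772824705 ≈ 4407.7*I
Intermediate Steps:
c = -19040776309793/931138019985 (c = -28 + 7*(524755/(-1164381) + 1223036/799685) = -28 + 7*(524755*(-1/1164381) + 1223036*(1/799685)) = -28 + 7*(-524755/1164381 + 1223036/799685) = -28 + 7*(1004441178541/931138019985) = -28 + 7031088249787/931138019985 = -19040776309793/931138019985 ≈ -20.449)
q(D, J) = 216 - J (q(D, J) = 9 - ((174 + J) - 381) = 9 - (-207 + J) = 9 + (207 - J) = 216 - J)
√((q(-894, 1088) + c)*(1825303 - 1799804) + 3328811) = √(((216 - 1*1088) - 19040776309793/931138019985)*(1825303 - 1799804) + 3328811) = √(((216 - 1088) - 19040776309793/931138019985)*25499 + 3328811) = √((-872 - 19040776309793/931138019985)*25499 + 3328811) = √(-830993129736713/931138019985*25499 + 3328811) = √(-21189493815156444787/931138019985 + 3328811) = √(-18089911331712156952/931138019985) = 2*I*√14571110916189162944843280870/54772824705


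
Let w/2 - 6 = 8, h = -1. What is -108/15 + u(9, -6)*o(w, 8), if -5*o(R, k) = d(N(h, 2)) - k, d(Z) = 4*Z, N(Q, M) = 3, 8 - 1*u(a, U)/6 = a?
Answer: -12/5 ≈ -2.4000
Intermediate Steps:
w = 28 (w = 12 + 2*8 = 12 + 16 = 28)
u(a, U) = 48 - 6*a
o(R, k) = -12/5 + k/5 (o(R, k) = -(4*3 - k)/5 = -(12 - k)/5 = -12/5 + k/5)
-108/15 + u(9, -6)*o(w, 8) = -108/15 + (48 - 6*9)*(-12/5 + (1/5)*8) = -108*1/15 + (48 - 54)*(-12/5 + 8/5) = -36/5 - 6*(-4/5) = -36/5 + 24/5 = -12/5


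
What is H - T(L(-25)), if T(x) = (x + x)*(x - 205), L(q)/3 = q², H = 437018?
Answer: -5825482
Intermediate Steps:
L(q) = 3*q²
T(x) = 2*x*(-205 + x) (T(x) = (2*x)*(-205 + x) = 2*x*(-205 + x))
H - T(L(-25)) = 437018 - 2*3*(-25)²*(-205 + 3*(-25)²) = 437018 - 2*3*625*(-205 + 3*625) = 437018 - 2*1875*(-205 + 1875) = 437018 - 2*1875*1670 = 437018 - 1*6262500 = 437018 - 6262500 = -5825482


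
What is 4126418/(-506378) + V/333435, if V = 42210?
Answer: -45150599015/5628138281 ≈ -8.0223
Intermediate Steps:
4126418/(-506378) + V/333435 = 4126418/(-506378) + 42210/333435 = 4126418*(-1/506378) + 42210*(1/333435) = -2063209/253189 + 2814/22229 = -45150599015/5628138281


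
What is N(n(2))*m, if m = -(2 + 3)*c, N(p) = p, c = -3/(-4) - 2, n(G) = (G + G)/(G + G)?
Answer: 25/4 ≈ 6.2500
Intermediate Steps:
n(G) = 1 (n(G) = (2*G)/((2*G)) = (2*G)*(1/(2*G)) = 1)
c = -5/4 (c = -3*(-¼) - 2 = ¾ - 2 = -5/4 ≈ -1.2500)
m = 25/4 (m = -(2 + 3)*(-5)/4 = -5*(-5)/4 = -1*(-25/4) = 25/4 ≈ 6.2500)
N(n(2))*m = 1*(25/4) = 25/4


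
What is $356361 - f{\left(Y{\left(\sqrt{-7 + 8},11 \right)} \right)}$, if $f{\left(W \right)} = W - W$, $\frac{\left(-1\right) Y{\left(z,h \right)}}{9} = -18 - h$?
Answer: $356361$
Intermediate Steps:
$Y{\left(z,h \right)} = 162 + 9 h$ ($Y{\left(z,h \right)} = - 9 \left(-18 - h\right) = 162 + 9 h$)
$f{\left(W \right)} = 0$
$356361 - f{\left(Y{\left(\sqrt{-7 + 8},11 \right)} \right)} = 356361 - 0 = 356361 + 0 = 356361$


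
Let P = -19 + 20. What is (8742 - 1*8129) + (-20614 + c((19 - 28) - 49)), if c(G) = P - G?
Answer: -19942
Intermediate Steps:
P = 1
c(G) = 1 - G
(8742 - 1*8129) + (-20614 + c((19 - 28) - 49)) = (8742 - 1*8129) + (-20614 + (1 - ((19 - 28) - 49))) = (8742 - 8129) + (-20614 + (1 - (-9 - 49))) = 613 + (-20614 + (1 - 1*(-58))) = 613 + (-20614 + (1 + 58)) = 613 + (-20614 + 59) = 613 - 20555 = -19942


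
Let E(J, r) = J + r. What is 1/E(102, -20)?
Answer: 1/82 ≈ 0.012195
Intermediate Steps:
1/E(102, -20) = 1/(102 - 20) = 1/82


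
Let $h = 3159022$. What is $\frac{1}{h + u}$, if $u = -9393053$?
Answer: $- \frac{1}{6234031} \approx -1.6041 \cdot 10^{-7}$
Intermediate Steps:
$\frac{1}{h + u} = \frac{1}{3159022 - 9393053} = \frac{1}{-6234031} = - \frac{1}{6234031}$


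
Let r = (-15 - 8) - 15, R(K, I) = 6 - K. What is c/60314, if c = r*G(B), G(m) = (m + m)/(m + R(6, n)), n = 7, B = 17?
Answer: -38/30157 ≈ -0.0012601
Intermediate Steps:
G(m) = 2 (G(m) = (m + m)/(m + (6 - 1*6)) = (2*m)/(m + (6 - 6)) = (2*m)/(m + 0) = (2*m)/m = 2)
r = -38 (r = -23 - 15 = -38)
c = -76 (c = -38*2 = -76)
c/60314 = -76/60314 = -76*1/60314 = -38/30157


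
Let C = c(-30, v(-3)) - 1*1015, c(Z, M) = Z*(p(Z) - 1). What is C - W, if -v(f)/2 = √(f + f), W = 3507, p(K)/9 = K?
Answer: 3608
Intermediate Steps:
p(K) = 9*K
v(f) = -2*√2*√f (v(f) = -2*√(f + f) = -2*√2*√f)
c(Z, M) = Z*(-1 + 9*Z) (c(Z, M) = Z*(9*Z - 1) = Z*(-1 + 9*Z))
C = 7115 (C = -30*(-1 + 9*(-30)) - 1*1015 = -30*(-1 - 270) - 1015 = -30*(-271) - 1015 = 8130 - 1015 = 7115)
C - W = 7115 - 1*3507 = 7115 - 3507 = 3608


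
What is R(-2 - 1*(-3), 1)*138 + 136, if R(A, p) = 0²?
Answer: 136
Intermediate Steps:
R(A, p) = 0
R(-2 - 1*(-3), 1)*138 + 136 = 0*138 + 136 = 0 + 136 = 136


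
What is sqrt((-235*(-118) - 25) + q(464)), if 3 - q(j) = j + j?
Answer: 2*sqrt(6695) ≈ 163.65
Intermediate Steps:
q(j) = 3 - 2*j (q(j) = 3 - (j + j) = 3 - 2*j)
sqrt((-235*(-118) - 25) + q(464)) = sqrt((-235*(-118) - 25) + (3 - 2*464)) = sqrt((27730 - 25) + (3 - 928)) = sqrt(27705 - 925) = sqrt(26780) = 2*sqrt(6695)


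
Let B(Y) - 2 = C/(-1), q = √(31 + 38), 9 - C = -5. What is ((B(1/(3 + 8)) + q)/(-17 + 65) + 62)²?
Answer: (2964 + √69)²/2304 ≈ 3834.5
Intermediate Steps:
C = 14 (C = 9 - 1*(-5) = 9 + 5 = 14)
q = √69 ≈ 8.3066
B(Y) = -12 (B(Y) = 2 + 14/(-1) = 2 + 14*(-1) = 2 - 14 = -12)
((B(1/(3 + 8)) + q)/(-17 + 65) + 62)² = ((-12 + √69)/(-17 + 65) + 62)² = ((-12 + √69)/48 + 62)² = ((-12 + √69)*(1/48) + 62)² = ((-¼ + √69/48) + 62)² = (247/4 + √69/48)²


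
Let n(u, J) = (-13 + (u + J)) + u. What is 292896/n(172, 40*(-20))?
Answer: -292896/469 ≈ -624.51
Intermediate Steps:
n(u, J) = -13 + J + 2*u (n(u, J) = (-13 + (J + u)) + u = (-13 + J + u) + u = -13 + J + 2*u)
292896/n(172, 40*(-20)) = 292896/(-13 + 40*(-20) + 2*172) = 292896/(-13 - 800 + 344) = 292896/(-469) = 292896*(-1/469) = -292896/469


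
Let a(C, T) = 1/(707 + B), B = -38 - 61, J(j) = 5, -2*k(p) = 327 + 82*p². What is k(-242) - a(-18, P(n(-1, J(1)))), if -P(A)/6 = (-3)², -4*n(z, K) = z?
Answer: -1459982801/608 ≈ -2.4013e+6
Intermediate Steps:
k(p) = -327/2 - 41*p² (k(p) = -(327 + 82*p²)/2 = -327/2 - 41*p²)
n(z, K) = -z/4
P(A) = -54 (P(A) = -6*(-3)² = -6*9 = -54)
B = -99
a(C, T) = 1/608 (a(C, T) = 1/(707 - 99) = 1/608)
k(-242) - a(-18, P(n(-1, J(1)))) = (-327/2 - 41*(-242)²) - 1*1/608 = (-327/2 - 41*58564) - 1/608 = (-327/2 - 2401124) - 1/608 = -4802575/2 - 1/608 = -1459982801/608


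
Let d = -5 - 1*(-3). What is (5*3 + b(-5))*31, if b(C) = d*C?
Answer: 775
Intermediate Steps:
d = -2 (d = -5 + 3 = -2)
b(C) = -2*C
(5*3 + b(-5))*31 = (5*3 - 2*(-5))*31 = (15 + 10)*31 = 25*31 = 775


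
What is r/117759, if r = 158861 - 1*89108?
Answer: 23251/39253 ≈ 0.59234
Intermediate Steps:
r = 69753 (r = 158861 - 89108 = 69753)
r/117759 = 69753/117759 = 69753*(1/117759) = 23251/39253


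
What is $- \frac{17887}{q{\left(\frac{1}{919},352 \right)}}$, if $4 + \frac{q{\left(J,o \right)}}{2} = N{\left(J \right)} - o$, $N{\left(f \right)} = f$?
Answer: $\frac{16438153}{654326} \approx 25.122$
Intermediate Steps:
$q{\left(J,o \right)} = -8 - 2 o + 2 J$ ($q{\left(J,o \right)} = -8 + 2 \left(J - o\right) = -8 + \left(- 2 o + 2 J\right) = -8 - 2 o + 2 J$)
$- \frac{17887}{q{\left(\frac{1}{919},352 \right)}} = - \frac{17887}{-8 - 704 + \frac{2}{919}} = - \frac{17887}{- \frac{654326}{919}} = \left(-17887\right) \left(- \frac{919}{654326}\right) = \frac{16438153}{654326}$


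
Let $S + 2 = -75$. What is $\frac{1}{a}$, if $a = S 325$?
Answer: $- \frac{1}{25025} \approx -3.996 \cdot 10^{-5}$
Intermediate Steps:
$S = -77$ ($S = -2 - 75 = -77$)
$a = -25025$ ($a = \left(-77\right) 325 = -25025$)
$\frac{1}{a} = \frac{1}{-25025} = - \frac{1}{25025}$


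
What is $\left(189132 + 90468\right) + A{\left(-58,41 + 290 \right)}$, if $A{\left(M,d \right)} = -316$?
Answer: $279284$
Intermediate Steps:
$\left(189132 + 90468\right) + A{\left(-58,41 + 290 \right)} = \left(189132 + 90468\right) - 316 = 279600 - 316 = 279284$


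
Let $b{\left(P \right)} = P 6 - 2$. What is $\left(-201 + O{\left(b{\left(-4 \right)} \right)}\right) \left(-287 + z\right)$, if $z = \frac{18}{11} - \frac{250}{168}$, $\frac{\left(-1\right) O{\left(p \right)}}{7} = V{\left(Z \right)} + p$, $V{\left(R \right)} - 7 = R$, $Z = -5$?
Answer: $\frac{265051}{28} \approx 9466.1$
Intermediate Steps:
$b{\left(P \right)} = -2 + 6 P$ ($b{\left(P \right)} = 6 P - 2 = -2 + 6 P$)
$V{\left(R \right)} = 7 + R$
$O{\left(p \right)} = -14 - 7 p$ ($O{\left(p \right)} = - 7 \left(\left(7 - 5\right) + p\right) = - 7 \left(2 + p\right) = -14 - 7 p$)
$z = \frac{137}{924}$ ($z = 18 \cdot \frac{1}{11} - \frac{125}{84} = \frac{18}{11} - \frac{125}{84} = \frac{137}{924} \approx 0.14827$)
$\left(-201 + O{\left(b{\left(-4 \right)} \right)}\right) \left(-287 + z\right) = \left(-201 - \left(14 + 7 \left(-2 + 6 \left(-4\right)\right)\right)\right) \left(-287 + \frac{137}{924}\right) = \left(-201 - \left(14 + 7 \left(-2 - 24\right)\right)\right) \left(- \frac{265051}{924}\right) = \left(-201 - -168\right) \left(- \frac{265051}{924}\right) = \left(-201 + \left(-14 + 182\right)\right) \left(- \frac{265051}{924}\right) = \left(-201 + 168\right) \left(- \frac{265051}{924}\right) = \left(-33\right) \left(- \frac{265051}{924}\right) = \frac{265051}{28}$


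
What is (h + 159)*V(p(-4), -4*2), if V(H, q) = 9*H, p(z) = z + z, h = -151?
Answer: -576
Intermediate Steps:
p(z) = 2*z
(h + 159)*V(p(-4), -4*2) = (-151 + 159)*(9*(2*(-4))) = 8*(9*(-8)) = 8*(-72) = -576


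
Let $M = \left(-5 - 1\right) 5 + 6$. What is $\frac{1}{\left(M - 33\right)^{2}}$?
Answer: $\frac{1}{3249} \approx 0.00030779$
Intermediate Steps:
$M = -24$ ($M = \left(-6\right) 5 + 6 = -30 + 6 = -24$)
$\frac{1}{\left(M - 33\right)^{2}} = \frac{1}{\left(-24 - 33\right)^{2}} = \frac{1}{\left(-57\right)^{2}} = \frac{1}{3249}$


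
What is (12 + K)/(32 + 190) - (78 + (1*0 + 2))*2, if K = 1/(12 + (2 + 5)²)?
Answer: -2165987/13542 ≈ -159.95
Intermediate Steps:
K = 1/61 (K = 1/(12 + 7²) = 1/(12 + 49) = 1/61 ≈ 0.016393)
(12 + K)/(32 + 190) - (78 + (1*0 + 2))*2 = (12 + 1/61)/(32 + 190) - (78 + (1*0 + 2))*2 = (733/61)/222 - (78 + (0 + 2))*2 = (1/222)*(733/61) - (78 + 2)*2 = 733/13542 - 80*2 = 733/13542 - 1*160 = 733/13542 - 160 = -2165987/13542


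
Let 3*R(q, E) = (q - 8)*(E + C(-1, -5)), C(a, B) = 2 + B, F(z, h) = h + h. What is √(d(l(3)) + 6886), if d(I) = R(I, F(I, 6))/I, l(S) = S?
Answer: √6881 ≈ 82.952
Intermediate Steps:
F(z, h) = 2*h
R(q, E) = (-8 + q)*(-3 + E)/3 (R(q, E) = ((q - 8)*(E + (2 - 5)))/3 = ((-8 + q)*(E - 3))/3 = ((-8 + q)*(-3 + E))/3 = (-8 + q)*(-3 + E)/3)
d(I) = (-24 + 3*I)/I (d(I) = (8 - I - 16*6/3 + (2*6)*I/3)/I = (8 - I - 8/3*12 + (⅓)*12*I)/I = (8 - I - 32 + 4*I)/I = (-24 + 3*I)/I)
√(d(l(3)) + 6886) = √((3 - 24/3) + 6886) = √((3 - 24*⅓) + 6886) = √((3 - 8) + 6886) = √(-5 + 6886) = √6881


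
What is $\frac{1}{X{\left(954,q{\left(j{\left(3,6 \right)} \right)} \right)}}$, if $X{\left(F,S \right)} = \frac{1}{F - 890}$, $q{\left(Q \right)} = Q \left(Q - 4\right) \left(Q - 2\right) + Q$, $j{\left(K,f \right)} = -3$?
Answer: $64$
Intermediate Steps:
$q{\left(Q \right)} = Q + Q \left(-4 + Q\right) \left(-2 + Q\right)$ ($q{\left(Q \right)} = Q \left(-4 + Q\right) \left(-2 + Q\right) + Q = Q + Q \left(-4 + Q\right) \left(-2 + Q\right)$)
$X{\left(F,S \right)} = \frac{1}{-890 + F}$
$\frac{1}{X{\left(954,q{\left(j{\left(3,6 \right)} \right)} \right)}} = \frac{1}{\frac{1}{-890 + 954}} = \frac{1}{\frac{1}{64}} = 64$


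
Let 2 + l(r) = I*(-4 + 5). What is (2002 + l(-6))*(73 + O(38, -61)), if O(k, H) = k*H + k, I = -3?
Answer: -4407379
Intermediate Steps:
l(r) = -5 (l(r) = -2 - 3*(-4 + 5) = -2 - 3*1 = -2 - 3 = -5)
O(k, H) = k + H*k (O(k, H) = H*k + k = k + H*k)
(2002 + l(-6))*(73 + O(38, -61)) = (2002 - 5)*(73 + 38*(1 - 61)) = 1997*(73 + 38*(-60)) = 1997*(73 - 2280) = 1997*(-2207) = -4407379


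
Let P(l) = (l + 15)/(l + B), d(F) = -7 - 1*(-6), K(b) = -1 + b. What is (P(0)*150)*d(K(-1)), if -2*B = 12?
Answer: 375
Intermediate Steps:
d(F) = -1 (d(F) = -7 + 6 = -1)
B = -6 (B = -½*12 = -6)
P(l) = (15 + l)/(-6 + l) (P(l) = (l + 15)/(l - 6) = (15 + l)/(-6 + l))
(P(0)*150)*d(K(-1)) = (((15 + 0)/(-6 + 0))*150)*(-1) = ((15/(-6))*150)*(-1) = (-⅙*15*150)*(-1) = -5/2*150*(-1) = -375*(-1) = 375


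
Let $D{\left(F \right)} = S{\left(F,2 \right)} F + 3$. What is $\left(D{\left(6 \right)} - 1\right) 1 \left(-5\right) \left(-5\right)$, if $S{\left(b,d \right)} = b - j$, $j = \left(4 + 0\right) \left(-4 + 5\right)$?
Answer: $350$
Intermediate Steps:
$j = 4$ ($j = 4 \cdot 1 = 4$)
$S{\left(b,d \right)} = -4 + b$ ($S{\left(b,d \right)} = b - 4 = -4 + b$)
$D{\left(F \right)} = 3 + F \left(-4 + F\right)$ ($D{\left(F \right)} = \left(-4 + F\right) F + 3 = F \left(-4 + F\right) + 3 = 3 + F \left(-4 + F\right)$)
$\left(D{\left(6 \right)} - 1\right) 1 \left(-5\right) \left(-5\right) = \left(\left(3 + 6 \left(-4 + 6\right)\right) - 1\right) 1 \left(-5\right) \left(-5\right) = \left(\left(3 + 6 \cdot 2\right) - 1\right) \left(\left(-5\right) \left(-5\right)\right) = \left(\left(3 + 12\right) - 1\right) 25 = \left(15 - 1\right) 25 = 14 \cdot 25 = 350$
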